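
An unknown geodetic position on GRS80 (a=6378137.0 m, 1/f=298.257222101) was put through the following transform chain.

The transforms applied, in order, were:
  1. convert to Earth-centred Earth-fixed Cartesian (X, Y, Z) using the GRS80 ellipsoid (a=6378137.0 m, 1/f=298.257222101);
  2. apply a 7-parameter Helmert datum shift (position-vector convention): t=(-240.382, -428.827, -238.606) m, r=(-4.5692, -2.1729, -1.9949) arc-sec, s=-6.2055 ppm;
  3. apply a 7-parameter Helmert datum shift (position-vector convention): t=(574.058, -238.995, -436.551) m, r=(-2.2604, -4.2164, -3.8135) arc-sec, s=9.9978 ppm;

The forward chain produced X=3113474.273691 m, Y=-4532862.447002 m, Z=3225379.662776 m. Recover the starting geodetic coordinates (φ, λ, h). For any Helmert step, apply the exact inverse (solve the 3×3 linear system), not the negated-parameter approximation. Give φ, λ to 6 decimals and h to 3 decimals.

start: X=3113474.2737, Y=-4532862.4470, Z=3225379.6628 m
→ Helmert⁻¹: X=3113018.8316, Y=-4532555.9308, Z=3225670.6566
→ Helmert⁻¹: X=3113356.3486, Y=-4532196.5753, Z=3225796.0857
→ geod (Bowring, a=6378137.000): φ=30.56686200°, λ=-55.51319100°, h=2275.0840 m

φ=30.566862°, λ=-55.513191°, h=2275.084 m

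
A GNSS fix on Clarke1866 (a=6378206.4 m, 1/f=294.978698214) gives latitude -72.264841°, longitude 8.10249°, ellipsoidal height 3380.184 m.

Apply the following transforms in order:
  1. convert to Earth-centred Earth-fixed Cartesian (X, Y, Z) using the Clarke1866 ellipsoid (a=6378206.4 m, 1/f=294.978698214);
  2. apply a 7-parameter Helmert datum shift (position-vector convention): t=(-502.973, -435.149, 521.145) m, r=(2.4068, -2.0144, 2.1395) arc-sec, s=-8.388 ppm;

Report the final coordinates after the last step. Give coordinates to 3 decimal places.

X=1930008.432 m, Y=274485.580 m, Z=-6055197.619 m

start: φ=-72.264841°, λ=8.102490°, h=3380.184 m
→ ECEF (a=6378206.400, f=1/294.978698214): X=1930471.3073, Y=274832.3487, Z=-6055791.6202
→ Helmert 7p (PV): X=1930008.4317, Y=274485.5796, Z=-6055197.6194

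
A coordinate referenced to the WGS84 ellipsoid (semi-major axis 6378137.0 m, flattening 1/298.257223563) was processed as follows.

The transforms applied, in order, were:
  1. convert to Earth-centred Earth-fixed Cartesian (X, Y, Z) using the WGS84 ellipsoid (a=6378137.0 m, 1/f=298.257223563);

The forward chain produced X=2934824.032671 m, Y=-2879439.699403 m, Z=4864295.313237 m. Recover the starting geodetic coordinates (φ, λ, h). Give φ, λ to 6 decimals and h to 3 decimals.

start: X=2934824.0327, Y=-2879439.6994, Z=4864295.3132 m
→ geod (Bowring, a=6378137.000): φ=49.98372900°, λ=-44.45424000°, h=3485.9980 m

φ=49.983729°, λ=-44.454240°, h=3485.998 m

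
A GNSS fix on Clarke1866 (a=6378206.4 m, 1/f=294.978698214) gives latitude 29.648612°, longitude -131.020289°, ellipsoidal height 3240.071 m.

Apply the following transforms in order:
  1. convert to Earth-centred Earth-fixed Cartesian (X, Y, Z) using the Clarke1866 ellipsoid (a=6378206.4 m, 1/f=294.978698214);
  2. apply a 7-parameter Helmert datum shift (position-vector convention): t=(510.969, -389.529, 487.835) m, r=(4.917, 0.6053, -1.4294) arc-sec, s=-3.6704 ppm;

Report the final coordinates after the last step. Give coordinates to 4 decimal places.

start: φ=29.648612°, λ=-131.020289°, h=3240.071 m
→ ECEF (a=6378206.400, f=1/294.978698214): X=-3642975.1448, Y=-4187767.5858, Z=3138012.4401
→ Helmert 7p (PV): X=-3642470.6167, Y=-4188191.3031, Z=3138399.6191

X=-3642470.6167 m, Y=-4188191.3031 m, Z=3138399.6191 m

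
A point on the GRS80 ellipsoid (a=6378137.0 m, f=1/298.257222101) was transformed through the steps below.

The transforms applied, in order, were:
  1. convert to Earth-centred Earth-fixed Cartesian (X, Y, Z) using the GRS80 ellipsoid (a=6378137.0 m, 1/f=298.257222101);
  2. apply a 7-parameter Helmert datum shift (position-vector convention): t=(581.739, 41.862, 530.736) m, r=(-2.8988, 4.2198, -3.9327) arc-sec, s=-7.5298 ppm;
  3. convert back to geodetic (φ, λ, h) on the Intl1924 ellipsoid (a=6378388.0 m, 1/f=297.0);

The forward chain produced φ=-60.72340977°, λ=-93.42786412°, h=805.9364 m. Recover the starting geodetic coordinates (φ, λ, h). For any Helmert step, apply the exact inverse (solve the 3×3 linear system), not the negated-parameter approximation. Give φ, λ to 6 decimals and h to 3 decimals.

φ=-60.725308°, λ=-93.435376°, h=1536.082 m

start: φ=-60.723410°, λ=-93.427864°, h=805.936 m
→ ECEF (a=6378388.000, f=1/297.0): X=-187004.9540, Y=-3122004.6921, Z=-5541159.1404
→ Helmert⁻¹: X=-187415.2060, Y=-3121995.7531, Z=-5541779.3145
→ geod (Bowring, a=6378137.000): φ=-60.72530800°, λ=-93.43537600°, h=1536.0820 m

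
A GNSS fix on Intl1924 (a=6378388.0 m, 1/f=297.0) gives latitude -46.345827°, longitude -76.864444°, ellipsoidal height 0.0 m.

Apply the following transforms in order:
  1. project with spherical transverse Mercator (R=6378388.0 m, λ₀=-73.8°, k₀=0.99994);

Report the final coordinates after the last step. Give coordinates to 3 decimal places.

start: φ=-46.345827°, λ=-76.864444°, h=0.000 m
→ tm (R=6378388.0, λ₀=-73.8°): E=-235474.8172, N=-5163645.5566

E=-235474.817 m, N=-5163645.557 m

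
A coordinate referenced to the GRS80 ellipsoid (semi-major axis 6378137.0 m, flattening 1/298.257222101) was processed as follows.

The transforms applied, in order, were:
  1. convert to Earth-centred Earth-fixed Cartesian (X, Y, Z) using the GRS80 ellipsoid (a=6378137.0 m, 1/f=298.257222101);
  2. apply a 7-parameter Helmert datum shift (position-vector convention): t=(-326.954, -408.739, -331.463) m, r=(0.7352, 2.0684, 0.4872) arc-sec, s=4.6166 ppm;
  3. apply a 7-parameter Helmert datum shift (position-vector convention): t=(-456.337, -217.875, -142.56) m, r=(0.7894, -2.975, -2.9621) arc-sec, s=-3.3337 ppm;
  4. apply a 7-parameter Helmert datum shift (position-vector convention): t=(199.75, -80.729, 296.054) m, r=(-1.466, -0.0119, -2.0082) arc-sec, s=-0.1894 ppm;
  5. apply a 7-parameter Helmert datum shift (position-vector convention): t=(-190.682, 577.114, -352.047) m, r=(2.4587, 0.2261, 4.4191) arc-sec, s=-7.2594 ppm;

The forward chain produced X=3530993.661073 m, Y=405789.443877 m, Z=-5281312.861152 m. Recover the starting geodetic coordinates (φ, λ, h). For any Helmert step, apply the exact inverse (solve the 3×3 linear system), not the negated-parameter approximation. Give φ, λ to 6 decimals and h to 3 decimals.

φ=-56.229851°, λ=6.555474°, h=2552.006 m

start: X=3530993.6611, Y=405789.4439, Z=-5281312.8612 m
→ Helmert⁻¹: X=3531224.4449, Y=405076.6670, Z=-5281000.1088
→ Helmert⁻¹: X=3531021.1137, Y=405229.3870, Z=-5281294.4867
→ Helmert⁻¹: X=3531407.2285, Y=405479.1151, Z=-5281222.0185
→ Helmert⁻¹: X=3531771.7922, Y=405858.8155, Z=-5280832.2063
→ geod (Bowring, a=6378137.000): φ=-56.22985100°, λ=6.55547400°, h=2552.0060 m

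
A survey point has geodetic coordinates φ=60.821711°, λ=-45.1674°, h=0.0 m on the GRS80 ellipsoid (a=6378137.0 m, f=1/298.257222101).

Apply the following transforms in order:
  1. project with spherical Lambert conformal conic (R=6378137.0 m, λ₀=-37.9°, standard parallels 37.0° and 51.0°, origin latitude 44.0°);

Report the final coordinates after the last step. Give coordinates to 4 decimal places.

E=-410336.8007 m, N=1905727.9034 m

start: φ=60.821711°, λ=-45.167400°, h=0.000 m
→ lcc (R=6378137.0, λ₀=-37.9°): E=-410336.8007, N=1905727.9034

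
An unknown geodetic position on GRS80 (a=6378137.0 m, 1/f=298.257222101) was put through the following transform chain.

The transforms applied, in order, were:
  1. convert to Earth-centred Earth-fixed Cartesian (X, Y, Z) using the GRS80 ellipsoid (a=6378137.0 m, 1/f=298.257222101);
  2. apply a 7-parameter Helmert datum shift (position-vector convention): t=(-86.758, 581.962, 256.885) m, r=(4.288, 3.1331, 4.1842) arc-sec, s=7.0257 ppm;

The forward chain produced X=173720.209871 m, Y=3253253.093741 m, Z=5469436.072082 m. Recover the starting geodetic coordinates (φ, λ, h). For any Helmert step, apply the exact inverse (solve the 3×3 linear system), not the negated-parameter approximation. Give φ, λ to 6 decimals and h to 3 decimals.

φ=59.390684°, λ=86.941704°, h=3313.334 m

start: X=173720.2099, Y=3253253.0937, Z=5469436.0721 m
→ Helmert⁻¹: X=173788.6572, Y=3252758.4498, Z=5469075.7814
→ geod (Bowring, a=6378137.000): φ=59.39068400°, λ=86.94170400°, h=3313.3340 m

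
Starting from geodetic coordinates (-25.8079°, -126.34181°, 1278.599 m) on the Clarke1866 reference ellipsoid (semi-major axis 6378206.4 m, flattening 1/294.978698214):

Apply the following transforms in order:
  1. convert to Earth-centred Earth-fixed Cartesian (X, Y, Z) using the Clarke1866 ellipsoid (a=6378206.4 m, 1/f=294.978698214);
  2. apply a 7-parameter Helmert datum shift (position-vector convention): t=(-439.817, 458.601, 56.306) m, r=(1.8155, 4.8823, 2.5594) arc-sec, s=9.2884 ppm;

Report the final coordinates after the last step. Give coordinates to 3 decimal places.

start: φ=-25.807900°, λ=-126.341810°, h=1278.599 m
→ ECEF (a=6378206.400, f=1/294.978698214): X=-3405603.9744, Y=-4629084.3487, Z=-2760317.8668
→ Helmert 7p (PV): X=-3406083.3218, Y=-4628686.7067, Z=-2760247.3328

X=-3406083.322 m, Y=-4628686.707 m, Z=-2760247.333 m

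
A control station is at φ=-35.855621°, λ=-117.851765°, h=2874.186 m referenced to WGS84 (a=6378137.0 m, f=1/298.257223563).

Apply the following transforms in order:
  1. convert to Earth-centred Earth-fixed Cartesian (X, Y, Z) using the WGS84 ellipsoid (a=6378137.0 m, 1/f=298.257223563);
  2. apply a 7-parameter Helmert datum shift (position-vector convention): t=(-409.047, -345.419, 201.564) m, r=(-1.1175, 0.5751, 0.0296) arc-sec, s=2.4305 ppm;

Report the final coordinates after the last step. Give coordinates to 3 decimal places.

start: φ=-35.855621°, λ=-117.851765°, h=2874.186 m
→ ECEF (a=6378137.000, f=1/298.257223563): X=-2418960.2953, Y=-4577936.3139, Z=-3716902.9479
→ Helmert 7p (PV): X=-2419384.9280, Y=-4578313.3441, Z=-3716678.8710

X=-2419384.928 m, Y=-4578313.344 m, Z=-3716678.871 m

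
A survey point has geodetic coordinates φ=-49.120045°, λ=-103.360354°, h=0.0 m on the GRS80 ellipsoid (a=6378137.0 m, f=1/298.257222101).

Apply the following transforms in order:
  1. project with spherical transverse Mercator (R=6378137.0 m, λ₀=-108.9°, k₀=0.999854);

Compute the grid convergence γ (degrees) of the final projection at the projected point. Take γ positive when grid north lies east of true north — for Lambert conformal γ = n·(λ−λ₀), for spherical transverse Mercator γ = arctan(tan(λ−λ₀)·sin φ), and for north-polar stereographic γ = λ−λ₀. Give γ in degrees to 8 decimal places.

start: φ=-49.120045°, λ=-103.360354°, h=0.000 m
→ into tm (λ₀=-108.9°): φ=-49.12004500°, λ−λ₀=5.53964600°
convergence γ = -4.19402260°

-4.19402260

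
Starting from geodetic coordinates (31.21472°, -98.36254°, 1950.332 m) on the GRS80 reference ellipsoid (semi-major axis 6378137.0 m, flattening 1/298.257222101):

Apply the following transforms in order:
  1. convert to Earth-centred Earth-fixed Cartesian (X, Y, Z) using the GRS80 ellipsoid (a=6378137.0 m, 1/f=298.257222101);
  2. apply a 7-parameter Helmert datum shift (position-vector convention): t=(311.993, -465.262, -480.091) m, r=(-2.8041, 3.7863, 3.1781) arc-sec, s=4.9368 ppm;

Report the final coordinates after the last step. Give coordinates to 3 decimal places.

start: φ=31.214720°, λ=-98.362540°, h=1950.332 m
→ ECEF (a=6378137.000, f=1/298.257222101): X=-794279.4739, Y=-5403292.5970, Z=3287287.2189
→ Helmert 7p (PV): X=-793827.8051, Y=-5403752.0824, Z=3286911.3931

X=-793827.805 m, Y=-5403752.082 m, Z=3286911.393 m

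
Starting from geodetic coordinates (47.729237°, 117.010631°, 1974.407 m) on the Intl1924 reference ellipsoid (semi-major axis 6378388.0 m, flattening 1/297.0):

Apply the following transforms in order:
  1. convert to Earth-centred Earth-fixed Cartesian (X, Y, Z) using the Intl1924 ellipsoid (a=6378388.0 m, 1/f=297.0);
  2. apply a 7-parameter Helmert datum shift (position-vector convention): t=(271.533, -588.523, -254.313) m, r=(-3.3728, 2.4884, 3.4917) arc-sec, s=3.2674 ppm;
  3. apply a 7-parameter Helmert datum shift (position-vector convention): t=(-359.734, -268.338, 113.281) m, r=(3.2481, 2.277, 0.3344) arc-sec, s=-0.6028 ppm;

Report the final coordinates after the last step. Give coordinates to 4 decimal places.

X=-1952732.2172 m, Y=3829705.7549 m, Z=4698141.8774 m

start: φ=47.729237°, λ=117.010631°, h=1974.407 m
→ ECEF (a=6378388.000, f=1/297.0): X=-1952676.3001, Y=3830585.7843, Z=4698227.6043
→ Helmert 7p (PV): X=-1952419.3124, Y=3830053.5466, Z=4697949.5625
→ Helmert 7p (PV): X=-1952732.2172, Y=3829705.7549, Z=4698141.8774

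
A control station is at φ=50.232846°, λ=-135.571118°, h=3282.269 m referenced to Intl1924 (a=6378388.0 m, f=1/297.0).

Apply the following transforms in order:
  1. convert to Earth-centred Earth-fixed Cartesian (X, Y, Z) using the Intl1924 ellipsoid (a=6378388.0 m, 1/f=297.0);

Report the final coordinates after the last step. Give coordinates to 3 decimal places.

start: φ=50.232846°, λ=-135.571118°, h=3282.269 m
→ ECEF (a=6378388.000, f=1/297.0): X=-2920953.6870, Y=-2863295.0252, Z=4882013.6287

X=-2920953.687 m, Y=-2863295.025 m, Z=4882013.629 m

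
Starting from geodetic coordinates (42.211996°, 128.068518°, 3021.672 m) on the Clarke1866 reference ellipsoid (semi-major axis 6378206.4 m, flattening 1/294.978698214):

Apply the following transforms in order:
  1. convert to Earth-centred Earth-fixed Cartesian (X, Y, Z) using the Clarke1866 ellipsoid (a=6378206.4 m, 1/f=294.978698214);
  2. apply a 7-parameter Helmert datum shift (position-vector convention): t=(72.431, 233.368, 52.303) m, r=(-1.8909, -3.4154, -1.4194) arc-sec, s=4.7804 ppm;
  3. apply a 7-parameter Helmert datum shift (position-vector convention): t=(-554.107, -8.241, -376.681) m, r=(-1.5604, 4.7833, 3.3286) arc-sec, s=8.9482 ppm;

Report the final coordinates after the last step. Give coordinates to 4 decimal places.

start: φ=42.211996°, λ=128.068518°, h=3021.672 m
→ ECEF (a=6378206.400, f=1/294.978698214): X=-2918741.0666, Y=3726623.6728, Z=4264903.3393
→ Helmert 7p (PV): X=-2918727.5636, Y=3726934.0388, Z=4264893.5371
→ Helmert 7p (PV): X=-2919269.0278, Y=3726944.3101, Z=4264594.5108

X=-2919269.0278 m, Y=3726944.3101 m, Z=4264594.5108 m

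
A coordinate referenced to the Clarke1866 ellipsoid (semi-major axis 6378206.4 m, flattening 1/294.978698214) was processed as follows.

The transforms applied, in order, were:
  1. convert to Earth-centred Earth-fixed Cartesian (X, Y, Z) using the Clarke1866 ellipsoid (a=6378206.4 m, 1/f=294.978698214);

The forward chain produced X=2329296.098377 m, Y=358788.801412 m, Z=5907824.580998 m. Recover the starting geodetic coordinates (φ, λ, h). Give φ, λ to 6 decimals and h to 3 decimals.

start: X=2329296.0984, Y=358788.8014, Z=5907824.5810 m
→ geod (Bowring, a=6378206.400): φ=68.38538000°, λ=8.75662800°, h=1022.0000 m

φ=68.385380°, λ=8.756628°, h=1022.000 m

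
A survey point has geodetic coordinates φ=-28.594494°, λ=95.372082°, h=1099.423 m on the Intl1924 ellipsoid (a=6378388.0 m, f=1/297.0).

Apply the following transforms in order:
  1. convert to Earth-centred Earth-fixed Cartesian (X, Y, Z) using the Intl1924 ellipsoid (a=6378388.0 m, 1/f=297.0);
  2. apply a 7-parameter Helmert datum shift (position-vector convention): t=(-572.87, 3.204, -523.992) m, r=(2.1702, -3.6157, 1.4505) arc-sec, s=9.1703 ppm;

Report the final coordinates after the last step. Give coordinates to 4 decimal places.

start: φ=-28.594494°, λ=95.372082°, h=1099.423 m
→ ECEF (a=6378388.000, f=1/297.0): X=-524822.8334, Y=5581070.0209, Z=-3035085.2326
→ Helmert 7p (PV): X=-525386.5602, Y=5581152.6480, Z=-3035587.5358

X=-525386.5602 m, Y=5581152.6480 m, Z=-3035587.5358 m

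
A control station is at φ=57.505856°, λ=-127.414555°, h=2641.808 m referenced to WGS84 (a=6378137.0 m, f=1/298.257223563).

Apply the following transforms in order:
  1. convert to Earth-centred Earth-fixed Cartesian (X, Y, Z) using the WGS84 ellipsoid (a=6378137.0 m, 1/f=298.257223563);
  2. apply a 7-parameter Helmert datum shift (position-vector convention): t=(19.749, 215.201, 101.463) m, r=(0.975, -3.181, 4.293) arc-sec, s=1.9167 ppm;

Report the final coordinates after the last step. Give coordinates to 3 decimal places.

X=-2087663.925 m, Y=-2728959.568 m, Z=5358667.882 m

start: φ=57.505856°, λ=-127.414555°, h=2641.808 m
→ ECEF (a=6378137.000, f=1/298.257223563): X=-2087653.8332, Y=-2729100.7575, Z=5358601.2437
→ Helmert 7p (PV): X=-2087663.9246, Y=-2728959.5677, Z=5358667.8816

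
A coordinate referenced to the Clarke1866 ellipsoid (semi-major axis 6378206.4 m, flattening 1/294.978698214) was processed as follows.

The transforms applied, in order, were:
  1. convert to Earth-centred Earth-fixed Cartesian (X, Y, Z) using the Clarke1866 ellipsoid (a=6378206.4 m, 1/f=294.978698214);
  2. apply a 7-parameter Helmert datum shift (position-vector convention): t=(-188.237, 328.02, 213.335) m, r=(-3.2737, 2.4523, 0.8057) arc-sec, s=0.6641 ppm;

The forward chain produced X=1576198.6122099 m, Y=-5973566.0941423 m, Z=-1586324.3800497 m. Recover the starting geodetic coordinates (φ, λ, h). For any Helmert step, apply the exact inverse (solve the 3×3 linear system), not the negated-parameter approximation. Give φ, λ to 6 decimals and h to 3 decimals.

φ=-14.496433°, λ=-75.217784°, h=1966.330 m

start: X=1576198.6122, Y=-5973566.0941, Z=-1586324.3800 m
→ Helmert⁻¹: X=1576381.3309, Y=-5973871.1228, Z=-1586612.7331
→ geod (Bowring, a=6378206.400): φ=-14.49643300°, λ=-75.21778400°, h=1966.3300 m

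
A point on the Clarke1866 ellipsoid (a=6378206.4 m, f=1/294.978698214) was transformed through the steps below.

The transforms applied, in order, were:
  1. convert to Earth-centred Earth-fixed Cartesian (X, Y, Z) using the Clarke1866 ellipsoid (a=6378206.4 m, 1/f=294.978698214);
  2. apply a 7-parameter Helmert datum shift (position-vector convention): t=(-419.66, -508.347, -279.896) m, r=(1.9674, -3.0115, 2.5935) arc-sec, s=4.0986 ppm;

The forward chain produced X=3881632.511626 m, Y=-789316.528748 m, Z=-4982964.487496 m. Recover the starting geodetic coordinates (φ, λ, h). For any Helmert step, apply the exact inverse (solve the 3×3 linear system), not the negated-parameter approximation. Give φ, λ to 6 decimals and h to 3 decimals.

start: X=3881632.5116, Y=-789316.5287, Z=-4982964.4875 m
→ Helmert⁻¹: X=3881953.5929, Y=-788901.2853, Z=-4982713.3220
→ geod (Bowring, a=6378206.400): φ=-51.70436500°, λ=-11.48737000°, h=550.5250 m

φ=-51.704365°, λ=-11.487370°, h=550.525 m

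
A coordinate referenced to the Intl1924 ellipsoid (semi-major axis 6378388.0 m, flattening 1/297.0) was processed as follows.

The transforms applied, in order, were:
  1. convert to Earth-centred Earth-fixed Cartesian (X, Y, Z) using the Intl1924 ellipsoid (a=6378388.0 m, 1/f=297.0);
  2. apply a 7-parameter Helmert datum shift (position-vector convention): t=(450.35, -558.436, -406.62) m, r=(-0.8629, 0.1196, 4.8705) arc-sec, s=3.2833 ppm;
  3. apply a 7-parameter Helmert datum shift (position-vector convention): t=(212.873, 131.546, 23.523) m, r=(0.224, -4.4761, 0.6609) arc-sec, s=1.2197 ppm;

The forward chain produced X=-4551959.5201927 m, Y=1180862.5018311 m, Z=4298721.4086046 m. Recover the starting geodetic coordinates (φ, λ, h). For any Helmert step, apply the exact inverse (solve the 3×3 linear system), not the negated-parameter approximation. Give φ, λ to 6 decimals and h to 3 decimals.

φ=42.622347°, λ=165.452334°, h=3522.287 m

start: X=-4551959.5202, Y=1180862.5018, Z=4298721.4086 m
→ Helmert⁻¹: X=-4552069.7707, Y=1180748.7695, Z=4298790.1435
→ Helmert⁻¹: X=-4552479.7702, Y=1181392.8385, Z=4299184.9506
→ geod (Bowring, a=6378388.000): φ=42.62234700°, λ=165.45233400°, h=3522.2870 m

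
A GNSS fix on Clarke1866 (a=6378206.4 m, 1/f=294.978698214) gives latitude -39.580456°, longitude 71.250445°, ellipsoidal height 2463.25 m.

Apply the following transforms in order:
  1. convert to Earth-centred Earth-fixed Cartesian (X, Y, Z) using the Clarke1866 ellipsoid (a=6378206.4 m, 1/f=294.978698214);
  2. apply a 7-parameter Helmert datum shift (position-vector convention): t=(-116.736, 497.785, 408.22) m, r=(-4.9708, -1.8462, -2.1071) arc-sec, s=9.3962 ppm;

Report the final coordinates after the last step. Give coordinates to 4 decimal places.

start: φ=-39.580456°, λ=71.250445°, h=2463.250 m
→ ECEF (a=6378206.400, f=1/294.978698214): X=1582907.1034, Y=4663212.9461, Z=-4043564.5199
→ Helmert 7p (PV): X=1582889.0711, Y=4663640.9300, Z=-4043292.5063

X=1582889.0711 m, Y=4663640.9300 m, Z=-4043292.5063 m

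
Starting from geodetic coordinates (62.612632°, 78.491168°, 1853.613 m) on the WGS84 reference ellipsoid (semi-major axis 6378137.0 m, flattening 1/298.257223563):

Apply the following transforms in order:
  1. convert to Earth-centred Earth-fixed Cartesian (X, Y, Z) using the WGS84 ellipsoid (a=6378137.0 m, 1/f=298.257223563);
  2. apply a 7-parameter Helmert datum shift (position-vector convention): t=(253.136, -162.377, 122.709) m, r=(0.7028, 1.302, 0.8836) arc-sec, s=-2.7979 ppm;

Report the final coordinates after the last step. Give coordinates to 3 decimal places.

start: φ=62.612632°, λ=78.491168°, h=1853.613 m
→ ECEF (a=6378137.000, f=1/298.257223563): X=587103.5090, Y=2883430.7824, Z=5641892.8263
→ Helmert 7p (PV): X=587378.2634, Y=2883243.6295, Z=5642005.8685

X=587378.263 m, Y=2883243.629 m, Z=5642005.869 m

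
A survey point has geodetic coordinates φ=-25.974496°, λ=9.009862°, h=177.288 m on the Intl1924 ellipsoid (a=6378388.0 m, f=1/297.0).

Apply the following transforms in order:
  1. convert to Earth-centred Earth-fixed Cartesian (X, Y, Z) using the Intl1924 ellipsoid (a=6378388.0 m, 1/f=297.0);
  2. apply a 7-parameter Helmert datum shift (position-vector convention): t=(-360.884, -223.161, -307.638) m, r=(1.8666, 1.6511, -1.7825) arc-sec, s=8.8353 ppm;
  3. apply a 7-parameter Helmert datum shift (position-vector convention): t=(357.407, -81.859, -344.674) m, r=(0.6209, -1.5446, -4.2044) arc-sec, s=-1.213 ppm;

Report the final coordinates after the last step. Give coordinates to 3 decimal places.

X=5667227.288 m, Y=898161.213 m, Z=-2777303.043 m

start: φ=-25.974496°, λ=9.009862°, h=177.288 m
→ ECEF (a=6378388.000, f=1/297.0): X=5667162.9222, Y=898590.3817, Z=-2776637.4743
→ Helmert 7p (PV): X=5666837.6483, Y=898351.3126, Z=-2777006.8775
→ Helmert 7p (PV): X=5667227.2884, Y=898161.2134, Z=-2777303.0431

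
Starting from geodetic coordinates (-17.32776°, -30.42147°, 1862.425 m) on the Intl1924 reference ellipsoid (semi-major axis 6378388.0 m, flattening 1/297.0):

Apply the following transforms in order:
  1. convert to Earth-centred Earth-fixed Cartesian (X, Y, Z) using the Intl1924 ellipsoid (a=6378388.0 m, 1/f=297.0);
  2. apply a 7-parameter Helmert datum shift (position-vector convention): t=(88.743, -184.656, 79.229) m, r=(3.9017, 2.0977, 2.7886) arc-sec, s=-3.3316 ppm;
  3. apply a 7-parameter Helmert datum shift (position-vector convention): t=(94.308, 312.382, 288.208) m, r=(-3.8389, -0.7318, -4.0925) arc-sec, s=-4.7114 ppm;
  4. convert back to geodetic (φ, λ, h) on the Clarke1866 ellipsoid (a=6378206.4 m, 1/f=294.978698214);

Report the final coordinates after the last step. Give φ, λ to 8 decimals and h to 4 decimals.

φ=-17.32543022°, λ=-30.41997962°, h=1985.2706 m

start: φ=-17.327760°, λ=-30.421470°, h=1862.425 m
→ ECEF (a=6378388.000, f=1/297.0): X=5253716.9870, Y=-3084984.3614, Z=-1888069.0350
→ Helmert 7p (PV): X=5253810.7326, Y=-3085051.9974, Z=-1888095.3008
→ Helmert 7p (PV): X=5253825.7762, Y=-3084864.4610, Z=-1887722.1402
→ geod (Bowring, a=6378206.400): φ=-17.32543022°, λ=-30.41997962°, h=1985.2706 m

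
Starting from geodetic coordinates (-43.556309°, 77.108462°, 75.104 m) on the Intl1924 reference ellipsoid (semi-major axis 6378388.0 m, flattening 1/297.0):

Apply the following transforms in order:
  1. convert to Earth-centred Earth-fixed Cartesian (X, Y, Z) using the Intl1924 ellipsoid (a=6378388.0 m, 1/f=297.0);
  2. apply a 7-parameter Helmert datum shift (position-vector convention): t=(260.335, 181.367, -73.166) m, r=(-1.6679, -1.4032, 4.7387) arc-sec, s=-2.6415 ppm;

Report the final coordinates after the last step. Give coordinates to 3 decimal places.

start: φ=-43.556309°, λ=77.108462°, h=75.104 m
→ ECEF (a=6378388.000, f=1/297.0): X=1032948.3489, Y=4513152.1802, Z=-4372626.4110
→ Helmert 7p (PV): X=1033132.0176, Y=4513309.9986, Z=-4372717.4939

X=1033132.018 m, Y=4513309.999 m, Z=-4372717.494 m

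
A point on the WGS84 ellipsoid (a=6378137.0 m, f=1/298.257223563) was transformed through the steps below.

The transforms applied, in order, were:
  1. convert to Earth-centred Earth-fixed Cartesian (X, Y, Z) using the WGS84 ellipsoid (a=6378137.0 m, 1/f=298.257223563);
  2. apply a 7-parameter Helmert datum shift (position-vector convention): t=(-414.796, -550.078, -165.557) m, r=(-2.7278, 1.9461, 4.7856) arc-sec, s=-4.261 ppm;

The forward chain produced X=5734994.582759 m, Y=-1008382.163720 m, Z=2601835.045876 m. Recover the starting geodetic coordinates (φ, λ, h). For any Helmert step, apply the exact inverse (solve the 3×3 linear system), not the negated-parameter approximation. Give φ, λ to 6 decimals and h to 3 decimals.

φ=24.220363°, λ=-9.968030°, h=3634.294 m

start: X=5734994.5828, Y=-1008382.1637, Z=2601835.0459 m
→ Helmert⁻¹: X=5735385.8802, Y=-1008003.8597, Z=2602052.4726
→ geod (Bowring, a=6378137.000): φ=24.22036300°, λ=-9.96803000°, h=3634.2940 m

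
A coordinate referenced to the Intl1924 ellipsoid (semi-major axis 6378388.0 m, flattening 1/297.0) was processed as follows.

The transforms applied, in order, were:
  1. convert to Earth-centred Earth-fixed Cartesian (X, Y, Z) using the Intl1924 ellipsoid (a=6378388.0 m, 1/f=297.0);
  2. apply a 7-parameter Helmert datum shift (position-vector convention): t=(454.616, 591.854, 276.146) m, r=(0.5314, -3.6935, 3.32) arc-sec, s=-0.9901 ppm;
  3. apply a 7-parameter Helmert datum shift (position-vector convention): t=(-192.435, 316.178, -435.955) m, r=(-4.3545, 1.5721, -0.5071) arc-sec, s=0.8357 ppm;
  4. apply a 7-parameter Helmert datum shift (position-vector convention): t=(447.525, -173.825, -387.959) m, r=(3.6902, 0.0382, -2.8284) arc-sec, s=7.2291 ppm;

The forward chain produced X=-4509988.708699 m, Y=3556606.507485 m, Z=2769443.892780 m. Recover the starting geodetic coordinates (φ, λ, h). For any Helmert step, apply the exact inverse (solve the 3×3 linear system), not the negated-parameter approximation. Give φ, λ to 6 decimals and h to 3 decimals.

start: X=-4509988.7087, Y=3556606.5075, Z=2769443.8928 m
→ Helmert⁻¹: X=-4510452.9122, Y=3556742.3233, Z=2769747.3610
→ Helmert⁻¹: X=-4510286.5652, Y=3556353.6020, Z=2770221.7036
→ Helmert⁻¹: X=-4510638.8115, Y=3555845.0074, Z=2770019.9093
→ geod (Bowring, a=6378388.000): φ=25.89820800°, λ=141.75043800°, h=2428.4720 m

φ=25.898208°, λ=141.750438°, h=2428.472 m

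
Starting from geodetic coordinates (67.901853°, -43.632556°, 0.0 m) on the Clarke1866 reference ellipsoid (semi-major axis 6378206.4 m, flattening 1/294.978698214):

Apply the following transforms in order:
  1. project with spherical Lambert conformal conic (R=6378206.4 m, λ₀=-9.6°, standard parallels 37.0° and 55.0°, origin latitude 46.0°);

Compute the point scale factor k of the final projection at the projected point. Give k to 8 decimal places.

start: φ=67.901853°, λ=-43.632556°, h=0.000 m
→ into lcc (λ₀=-9.6°): φ=67.90185300°, λ−λ₀=-34.03255600°
scale k = 1.07861620

1.07861620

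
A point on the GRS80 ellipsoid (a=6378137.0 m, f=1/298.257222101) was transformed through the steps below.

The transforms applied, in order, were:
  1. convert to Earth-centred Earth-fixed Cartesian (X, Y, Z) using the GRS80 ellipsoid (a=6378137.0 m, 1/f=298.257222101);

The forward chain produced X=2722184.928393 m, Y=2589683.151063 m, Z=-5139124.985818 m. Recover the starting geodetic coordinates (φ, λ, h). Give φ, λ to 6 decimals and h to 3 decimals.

start: X=2722184.9284, Y=2589683.1511, Z=-5139124.9858 m
→ geod (Bowring, a=6378137.000): φ=-54.01248900°, λ=43.57108300°, h=1933.1550 m

φ=-54.012489°, λ=43.571083°, h=1933.155 m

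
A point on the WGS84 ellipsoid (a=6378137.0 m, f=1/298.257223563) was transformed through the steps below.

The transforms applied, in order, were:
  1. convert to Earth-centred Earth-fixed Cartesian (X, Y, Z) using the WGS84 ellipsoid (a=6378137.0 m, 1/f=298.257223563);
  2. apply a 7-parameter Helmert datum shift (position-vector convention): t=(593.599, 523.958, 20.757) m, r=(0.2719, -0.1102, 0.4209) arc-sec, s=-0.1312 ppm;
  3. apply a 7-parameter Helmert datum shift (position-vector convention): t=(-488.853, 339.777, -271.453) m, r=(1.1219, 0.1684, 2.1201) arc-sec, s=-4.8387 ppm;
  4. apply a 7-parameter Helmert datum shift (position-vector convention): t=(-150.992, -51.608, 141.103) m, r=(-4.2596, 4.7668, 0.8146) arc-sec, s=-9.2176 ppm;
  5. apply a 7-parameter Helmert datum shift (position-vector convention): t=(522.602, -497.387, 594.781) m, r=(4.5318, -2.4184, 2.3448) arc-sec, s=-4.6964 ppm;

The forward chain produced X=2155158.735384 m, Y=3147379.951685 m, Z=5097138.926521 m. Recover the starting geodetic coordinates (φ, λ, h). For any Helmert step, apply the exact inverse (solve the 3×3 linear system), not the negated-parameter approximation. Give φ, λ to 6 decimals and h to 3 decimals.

φ=53.375552°, λ=55.601463°, h=1448.917 m

start: X=2155158.7354, Y=3147379.9517, Z=5097138.9265 m
→ Helmert⁻¹: X=2154741.7932, Y=3147979.6011, Z=5096473.6537
→ Helmert⁻¹: X=2154807.3000, Y=3147946.4683, Z=5096494.3335
→ Helmert⁻¹: X=2155334.7738, Y=3147627.4900, Z=5096775.0877
→ Helmert⁻¹: X=2154750.6024, Y=3147106.2666, Z=5096749.6996
→ geod (Bowring, a=6378137.000): φ=53.37555200°, λ=55.60146300°, h=1448.9170 m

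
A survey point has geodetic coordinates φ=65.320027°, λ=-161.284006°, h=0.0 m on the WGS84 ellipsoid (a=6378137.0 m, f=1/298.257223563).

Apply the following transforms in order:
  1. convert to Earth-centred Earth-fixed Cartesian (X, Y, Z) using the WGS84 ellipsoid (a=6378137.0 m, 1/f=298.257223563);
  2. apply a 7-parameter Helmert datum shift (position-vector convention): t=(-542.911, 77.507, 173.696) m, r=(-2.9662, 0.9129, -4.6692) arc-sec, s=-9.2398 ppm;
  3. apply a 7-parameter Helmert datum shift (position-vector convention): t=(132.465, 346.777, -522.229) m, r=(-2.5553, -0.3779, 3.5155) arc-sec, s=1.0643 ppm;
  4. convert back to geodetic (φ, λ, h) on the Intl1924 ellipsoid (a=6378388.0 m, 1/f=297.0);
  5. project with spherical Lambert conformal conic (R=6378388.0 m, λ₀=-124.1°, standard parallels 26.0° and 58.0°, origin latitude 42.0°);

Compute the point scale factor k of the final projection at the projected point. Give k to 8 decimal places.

1.05629859

start: φ=65.320027°, λ=-161.284006°, h=0.000 m
→ ECEF (a=6378137.000, f=1/298.257223563): X=-2529360.3263, Y=-856928.2704, Z=5772699.0666
→ Helmert 7p (PV): X=-2529873.7156, Y=-856702.5754, Z=5772842.9415
→ Helmert 7p (PV): X=-2529739.9183, Y=-856328.3118, Z=5772332.8347
→ geod (Bowring, a=6378388.000): φ=65.31791687°, λ=-161.29880941°, h=-438.6090 m
→ into lcc (λ₀=-124.1°): φ=65.31791687°, λ−λ₀=-37.19880941°
scale k = 1.05629859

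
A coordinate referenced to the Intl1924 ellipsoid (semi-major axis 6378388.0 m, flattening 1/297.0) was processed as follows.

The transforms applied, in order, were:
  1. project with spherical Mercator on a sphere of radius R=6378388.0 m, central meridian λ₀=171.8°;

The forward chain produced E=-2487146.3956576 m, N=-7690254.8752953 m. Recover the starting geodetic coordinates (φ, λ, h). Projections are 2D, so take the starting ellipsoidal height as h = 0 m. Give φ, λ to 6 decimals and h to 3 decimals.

start: E=-2487146.3957, N=-7690254.8753 m
→ merc⁻¹: φ=-56.65511900°, λ=149.45846300°

φ=-56.655119°, λ=149.458463°, h=0.000 m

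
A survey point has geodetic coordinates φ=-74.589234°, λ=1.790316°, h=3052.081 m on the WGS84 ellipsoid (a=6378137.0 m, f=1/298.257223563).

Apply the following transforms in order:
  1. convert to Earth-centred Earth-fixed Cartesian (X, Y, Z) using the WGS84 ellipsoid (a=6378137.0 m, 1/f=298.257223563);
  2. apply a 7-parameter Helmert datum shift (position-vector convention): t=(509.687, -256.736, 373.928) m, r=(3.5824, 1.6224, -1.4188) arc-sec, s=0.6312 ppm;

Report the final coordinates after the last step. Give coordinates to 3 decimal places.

X=1700649.618 m, Y=52980.939 m, Z=-6129325.386 m

start: φ=-74.589234°, λ=1.790316°, h=3052.081 m
→ ECEF (a=6378137.000, f=1/298.257223563): X=1700186.7063, Y=53142.8759, Z=-6129682.9954
→ Helmert 7p (PV): X=1700649.6182, Y=52980.9388, Z=-6129325.3865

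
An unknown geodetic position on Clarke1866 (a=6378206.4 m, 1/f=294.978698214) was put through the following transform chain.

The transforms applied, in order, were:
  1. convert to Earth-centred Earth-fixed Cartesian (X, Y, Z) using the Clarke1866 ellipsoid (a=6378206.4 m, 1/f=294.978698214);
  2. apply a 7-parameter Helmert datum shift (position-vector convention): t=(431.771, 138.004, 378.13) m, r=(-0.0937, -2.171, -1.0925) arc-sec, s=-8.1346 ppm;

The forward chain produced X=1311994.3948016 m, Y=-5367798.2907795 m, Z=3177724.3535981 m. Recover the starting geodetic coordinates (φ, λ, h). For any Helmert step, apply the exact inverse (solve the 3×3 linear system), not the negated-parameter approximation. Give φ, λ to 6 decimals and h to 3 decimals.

φ=30.067033°, λ=-76.269134°, h=1441.730 m

start: X=1311994.3948, Y=-5367798.2908, Z=3177724.3536 m
→ Helmert⁻¹: X=1311635.1675, Y=-5367974.4573, Z=3177355.8264
→ geod (Bowring, a=6378206.400): φ=30.06703300°, λ=-76.26913400°, h=1441.7300 m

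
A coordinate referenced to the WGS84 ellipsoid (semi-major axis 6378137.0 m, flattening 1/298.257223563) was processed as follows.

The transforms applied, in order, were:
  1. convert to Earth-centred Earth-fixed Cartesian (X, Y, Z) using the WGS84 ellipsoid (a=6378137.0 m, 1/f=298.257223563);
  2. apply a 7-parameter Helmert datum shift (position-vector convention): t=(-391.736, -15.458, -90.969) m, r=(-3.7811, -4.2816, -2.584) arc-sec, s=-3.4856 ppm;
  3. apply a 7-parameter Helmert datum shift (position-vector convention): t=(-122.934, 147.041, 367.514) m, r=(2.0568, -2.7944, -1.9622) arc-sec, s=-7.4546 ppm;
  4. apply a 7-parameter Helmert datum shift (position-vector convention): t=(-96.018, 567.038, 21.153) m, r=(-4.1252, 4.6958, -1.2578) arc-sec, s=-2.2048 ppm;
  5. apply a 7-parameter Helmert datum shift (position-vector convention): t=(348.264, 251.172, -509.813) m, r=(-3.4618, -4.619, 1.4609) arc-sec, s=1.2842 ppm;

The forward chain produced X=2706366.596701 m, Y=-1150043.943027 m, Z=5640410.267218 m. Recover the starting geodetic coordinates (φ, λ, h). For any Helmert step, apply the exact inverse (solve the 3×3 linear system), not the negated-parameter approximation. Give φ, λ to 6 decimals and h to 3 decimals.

φ=62.615748°, λ=-23.039518°, h=156.276 m

start: X=2706366.5967, Y=-1150043.9430, Z=5640410.2672 m
→ Helmert⁻¹: X=2706133.0280, Y=-1150407.4761, Z=5640832.9286
→ Helmert⁻¹: X=2706113.6127, Y=-1151073.3645, Z=5640862.7987
→ Helmert⁻¹: X=2706344.0872, Y=-1151146.9968, Z=5640512.1469
→ Helmert⁻¹: X=2706876.7649, Y=-1151205.0390, Z=5640545.4850
→ geod (Bowring, a=6378137.000): φ=62.61574800°, λ=-23.03951800°, h=156.2760 m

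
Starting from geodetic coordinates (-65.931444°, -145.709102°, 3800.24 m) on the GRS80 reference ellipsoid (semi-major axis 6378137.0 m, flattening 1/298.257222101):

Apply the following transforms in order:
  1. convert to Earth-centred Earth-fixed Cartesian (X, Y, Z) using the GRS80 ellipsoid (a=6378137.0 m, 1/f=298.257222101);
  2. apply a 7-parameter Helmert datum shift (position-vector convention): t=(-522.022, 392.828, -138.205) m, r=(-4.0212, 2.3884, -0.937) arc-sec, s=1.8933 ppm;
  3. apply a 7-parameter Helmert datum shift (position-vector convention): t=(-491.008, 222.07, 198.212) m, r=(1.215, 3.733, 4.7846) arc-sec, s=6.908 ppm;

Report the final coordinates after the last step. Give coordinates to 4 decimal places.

start: φ=-65.931444°, λ=-145.709102°, h=3800.240 m
→ ECEF (a=6378137.000, f=1/298.257222101): X=-2156375.7224, Y=-1470477.8715, Z=-5804303.9343
→ Helmert 7p (PV): X=-2156975.7169, Y=-1470191.1888, Z=-5804399.4917
→ Helmert 7p (PV): X=-2157552.5712, Y=-1469995.1183, Z=-5804210.9993

X=-2157552.5712 m, Y=-1469995.1183 m, Z=-5804210.9993 m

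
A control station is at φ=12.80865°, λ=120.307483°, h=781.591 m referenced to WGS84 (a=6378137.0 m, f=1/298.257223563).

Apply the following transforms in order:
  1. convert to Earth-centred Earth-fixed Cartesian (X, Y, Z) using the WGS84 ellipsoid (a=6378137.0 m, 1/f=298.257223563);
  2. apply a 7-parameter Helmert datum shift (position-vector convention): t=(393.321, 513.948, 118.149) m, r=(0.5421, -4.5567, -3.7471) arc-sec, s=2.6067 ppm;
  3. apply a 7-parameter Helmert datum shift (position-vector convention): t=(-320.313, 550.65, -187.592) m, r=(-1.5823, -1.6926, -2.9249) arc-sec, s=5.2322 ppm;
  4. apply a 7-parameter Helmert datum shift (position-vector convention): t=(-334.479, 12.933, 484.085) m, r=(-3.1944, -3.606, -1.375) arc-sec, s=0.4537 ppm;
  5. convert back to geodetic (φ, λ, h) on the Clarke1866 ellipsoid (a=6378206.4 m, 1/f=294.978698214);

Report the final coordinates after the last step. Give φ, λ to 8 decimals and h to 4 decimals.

φ=12.80869040°, λ=120.30271918°, h=1904.0566 m

start: φ=12.808650°, λ=120.307483°, h=781.591 m
→ ECEF (a=6378137.000, f=1/298.257223563): X=-3139472.9464, Y=5370953.6146, Z=1404944.1420
→ Helmert 7p (PV): X=-3139021.2751, Y=5371534.9039, Z=1405010.7133
→ Helmert 7p (PV): X=-3139293.3711, Y=5372168.9496, Z=1404763.5074
→ Helmert 7p (PV): X=-3139618.0211, Y=5372227.0025, Z=1405110.1492
→ geod (Bowring, a=6378206.400): φ=12.80869040°, λ=120.30271918°, h=1904.0566 m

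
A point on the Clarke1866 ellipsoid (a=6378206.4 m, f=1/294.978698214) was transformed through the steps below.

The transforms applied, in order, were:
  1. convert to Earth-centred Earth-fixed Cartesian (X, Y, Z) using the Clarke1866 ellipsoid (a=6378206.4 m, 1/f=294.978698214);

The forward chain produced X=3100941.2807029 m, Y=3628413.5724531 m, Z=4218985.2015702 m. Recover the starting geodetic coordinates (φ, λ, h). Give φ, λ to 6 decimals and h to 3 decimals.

start: X=3100941.2807, Y=3628413.5725, Z=4218985.2016 m
→ geod (Bowring, a=6378206.400): φ=41.66766200°, λ=49.48189600°, h=1631.2830 m

φ=41.667662°, λ=49.481896°, h=1631.283 m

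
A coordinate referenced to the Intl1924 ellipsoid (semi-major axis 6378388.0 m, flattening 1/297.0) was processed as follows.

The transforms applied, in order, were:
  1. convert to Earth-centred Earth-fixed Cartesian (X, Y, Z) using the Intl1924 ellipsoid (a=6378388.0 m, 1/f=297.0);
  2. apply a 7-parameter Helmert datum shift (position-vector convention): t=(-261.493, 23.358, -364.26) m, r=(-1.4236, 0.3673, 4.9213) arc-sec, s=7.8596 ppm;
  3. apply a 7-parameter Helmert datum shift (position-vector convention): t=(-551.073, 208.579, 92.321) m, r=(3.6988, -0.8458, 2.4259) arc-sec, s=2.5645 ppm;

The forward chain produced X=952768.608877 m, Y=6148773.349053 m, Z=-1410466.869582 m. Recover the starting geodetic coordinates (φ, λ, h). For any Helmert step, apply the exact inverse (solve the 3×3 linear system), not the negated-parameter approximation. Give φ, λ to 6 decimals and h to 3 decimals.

φ=-12.854237°, λ=81.182163°, h=2453.246 m

start: X=952768.6089, Y=6148773.3491, Z=-1410466.8696 m
→ Helmert⁻¹: X=953383.7658, Y=6148512.4927, Z=-1410669.7395
→ Helmert⁻¹: X=953786.9710, Y=6148427.7872, Z=-1410250.2615
→ geod (Bowring, a=6378388.000): φ=-12.85423700°, λ=81.18216300°, h=2453.2460 m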